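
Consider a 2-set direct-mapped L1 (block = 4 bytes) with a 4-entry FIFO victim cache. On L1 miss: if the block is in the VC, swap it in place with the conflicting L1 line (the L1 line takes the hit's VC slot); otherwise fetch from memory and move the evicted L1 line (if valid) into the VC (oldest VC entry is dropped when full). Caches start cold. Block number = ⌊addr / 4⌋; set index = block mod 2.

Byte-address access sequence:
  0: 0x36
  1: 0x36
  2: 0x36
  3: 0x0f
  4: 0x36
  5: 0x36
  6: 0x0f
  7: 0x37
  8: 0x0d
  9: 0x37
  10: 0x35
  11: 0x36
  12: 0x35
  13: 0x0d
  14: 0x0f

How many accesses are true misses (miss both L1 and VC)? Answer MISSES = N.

0: 0x36 (blk 13, set 1) → MISS  vc=[]
1: 0x36 (blk 13, set 1) → L1-HIT  vc=[]
2: 0x36 (blk 13, set 1) → L1-HIT  vc=[]
3: 0xf (blk 3, set 1) → MISS  vc=[13]
4: 0x36 (blk 13, set 1) → VC-HIT  vc=[3]
5: 0x36 (blk 13, set 1) → L1-HIT  vc=[3]
6: 0xf (blk 3, set 1) → VC-HIT  vc=[13]
7: 0x37 (blk 13, set 1) → VC-HIT  vc=[3]
8: 0xd (blk 3, set 1) → VC-HIT  vc=[13]
9: 0x37 (blk 13, set 1) → VC-HIT  vc=[3]
10: 0x35 (blk 13, set 1) → L1-HIT  vc=[3]
11: 0x36 (blk 13, set 1) → L1-HIT  vc=[3]
12: 0x35 (blk 13, set 1) → L1-HIT  vc=[3]
13: 0xd (blk 3, set 1) → VC-HIT  vc=[13]
14: 0xf (blk 3, set 1) → L1-HIT  vc=[13]

MISSES = 2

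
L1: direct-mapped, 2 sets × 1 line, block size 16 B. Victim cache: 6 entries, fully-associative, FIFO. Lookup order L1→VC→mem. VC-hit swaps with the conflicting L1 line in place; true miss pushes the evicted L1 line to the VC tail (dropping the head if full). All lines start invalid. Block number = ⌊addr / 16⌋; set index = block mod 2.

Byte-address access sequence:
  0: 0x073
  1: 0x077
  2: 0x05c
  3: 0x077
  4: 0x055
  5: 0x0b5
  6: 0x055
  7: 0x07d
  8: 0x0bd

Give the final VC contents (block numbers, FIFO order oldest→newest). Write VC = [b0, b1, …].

  [0] addr=0x73 blk=7 s=1: MISS | VC []
  [1] addr=0x77 blk=7 s=1: L1-HIT | VC []
  [2] addr=0x5c blk=5 s=1: MISS | VC [7]
  [3] addr=0x77 blk=7 s=1: VC-HIT | VC [5]
  [4] addr=0x55 blk=5 s=1: VC-HIT | VC [7]
  [5] addr=0xb5 blk=11 s=1: MISS | VC [7, 5]
  [6] addr=0x55 blk=5 s=1: VC-HIT | VC [7, 11]
  [7] addr=0x7d blk=7 s=1: VC-HIT | VC [5, 11]
  [8] addr=0xbd blk=11 s=1: VC-HIT | VC [5, 7]

VC = [5, 7]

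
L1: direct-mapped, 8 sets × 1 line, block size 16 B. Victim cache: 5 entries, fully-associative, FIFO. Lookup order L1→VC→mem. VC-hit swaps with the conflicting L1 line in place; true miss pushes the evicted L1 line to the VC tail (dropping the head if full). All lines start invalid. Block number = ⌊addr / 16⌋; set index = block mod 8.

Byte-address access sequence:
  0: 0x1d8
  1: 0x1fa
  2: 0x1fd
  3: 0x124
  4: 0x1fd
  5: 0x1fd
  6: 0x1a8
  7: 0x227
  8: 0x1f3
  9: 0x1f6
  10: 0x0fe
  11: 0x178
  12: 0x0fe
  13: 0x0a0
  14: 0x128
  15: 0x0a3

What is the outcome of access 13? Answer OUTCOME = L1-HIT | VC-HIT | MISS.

OUTCOME = MISS

0: 0x1d8 (blk 29, set 5) → MISS  vc=[]
1: 0x1fa (blk 31, set 7) → MISS  vc=[]
2: 0x1fd (blk 31, set 7) → L1-HIT  vc=[]
3: 0x124 (blk 18, set 2) → MISS  vc=[]
4: 0x1fd (blk 31, set 7) → L1-HIT  vc=[]
5: 0x1fd (blk 31, set 7) → L1-HIT  vc=[]
6: 0x1a8 (blk 26, set 2) → MISS  vc=[18]
7: 0x227 (blk 34, set 2) → MISS  vc=[18, 26]
8: 0x1f3 (blk 31, set 7) → L1-HIT  vc=[18, 26]
9: 0x1f6 (blk 31, set 7) → L1-HIT  vc=[18, 26]
10: 0xfe (blk 15, set 7) → MISS  vc=[18, 26, 31]
11: 0x178 (blk 23, set 7) → MISS  vc=[18, 26, 31, 15]
12: 0xfe (blk 15, set 7) → VC-HIT  vc=[18, 26, 31, 23]
13: 0xa0 (blk 10, set 2) → MISS  vc=[18, 26, 31, 23, 34]
14: 0x128 (blk 18, set 2) → VC-HIT  vc=[10, 26, 31, 23, 34]
15: 0xa3 (blk 10, set 2) → VC-HIT  vc=[18, 26, 31, 23, 34]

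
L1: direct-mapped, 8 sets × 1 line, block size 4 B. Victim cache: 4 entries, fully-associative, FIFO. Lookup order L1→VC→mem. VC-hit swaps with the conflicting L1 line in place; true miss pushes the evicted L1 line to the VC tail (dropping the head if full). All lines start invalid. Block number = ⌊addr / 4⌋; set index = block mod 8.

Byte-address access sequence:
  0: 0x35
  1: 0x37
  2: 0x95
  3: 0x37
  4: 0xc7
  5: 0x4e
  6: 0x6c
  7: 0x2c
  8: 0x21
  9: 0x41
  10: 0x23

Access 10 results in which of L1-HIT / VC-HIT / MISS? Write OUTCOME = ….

  [0] addr=0x35 blk=13 s=5: MISS | VC []
  [1] addr=0x37 blk=13 s=5: L1-HIT | VC []
  [2] addr=0x95 blk=37 s=5: MISS | VC [13]
  [3] addr=0x37 blk=13 s=5: VC-HIT | VC [37]
  [4] addr=0xc7 blk=49 s=1: MISS | VC [37]
  [5] addr=0x4e blk=19 s=3: MISS | VC [37]
  [6] addr=0x6c blk=27 s=3: MISS | VC [37, 19]
  [7] addr=0x2c blk=11 s=3: MISS | VC [37, 19, 27]
  [8] addr=0x21 blk=8 s=0: MISS | VC [37, 19, 27]
  [9] addr=0x41 blk=16 s=0: MISS | VC [37, 19, 27, 8]
  [10] addr=0x23 blk=8 s=0: VC-HIT | VC [37, 19, 27, 16]

OUTCOME = VC-HIT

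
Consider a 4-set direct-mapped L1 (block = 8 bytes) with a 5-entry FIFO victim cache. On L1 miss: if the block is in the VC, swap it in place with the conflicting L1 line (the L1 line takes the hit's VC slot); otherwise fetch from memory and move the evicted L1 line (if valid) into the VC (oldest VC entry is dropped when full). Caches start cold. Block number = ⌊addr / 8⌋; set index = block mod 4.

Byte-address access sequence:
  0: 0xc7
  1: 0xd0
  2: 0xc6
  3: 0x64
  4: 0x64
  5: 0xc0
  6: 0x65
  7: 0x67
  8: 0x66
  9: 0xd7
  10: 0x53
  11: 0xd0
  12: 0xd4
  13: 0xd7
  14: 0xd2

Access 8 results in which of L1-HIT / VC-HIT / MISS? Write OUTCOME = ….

0: 0xc7 (blk 24, set 0) → MISS  vc=[]
1: 0xd0 (blk 26, set 2) → MISS  vc=[]
2: 0xc6 (blk 24, set 0) → L1-HIT  vc=[]
3: 0x64 (blk 12, set 0) → MISS  vc=[24]
4: 0x64 (blk 12, set 0) → L1-HIT  vc=[24]
5: 0xc0 (blk 24, set 0) → VC-HIT  vc=[12]
6: 0x65 (blk 12, set 0) → VC-HIT  vc=[24]
7: 0x67 (blk 12, set 0) → L1-HIT  vc=[24]
8: 0x66 (blk 12, set 0) → L1-HIT  vc=[24]
9: 0xd7 (blk 26, set 2) → L1-HIT  vc=[24]
10: 0x53 (blk 10, set 2) → MISS  vc=[24, 26]
11: 0xd0 (blk 26, set 2) → VC-HIT  vc=[24, 10]
12: 0xd4 (blk 26, set 2) → L1-HIT  vc=[24, 10]
13: 0xd7 (blk 26, set 2) → L1-HIT  vc=[24, 10]
14: 0xd2 (blk 26, set 2) → L1-HIT  vc=[24, 10]

OUTCOME = L1-HIT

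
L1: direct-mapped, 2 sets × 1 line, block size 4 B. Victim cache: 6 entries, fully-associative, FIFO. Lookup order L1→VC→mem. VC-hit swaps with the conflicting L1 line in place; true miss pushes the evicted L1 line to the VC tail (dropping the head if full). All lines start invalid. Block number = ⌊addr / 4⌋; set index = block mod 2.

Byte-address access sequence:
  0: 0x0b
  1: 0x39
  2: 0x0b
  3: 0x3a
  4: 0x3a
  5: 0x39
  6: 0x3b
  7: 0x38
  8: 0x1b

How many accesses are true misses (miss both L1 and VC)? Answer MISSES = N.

  [0] addr=0xb blk=2 s=0: MISS | VC []
  [1] addr=0x39 blk=14 s=0: MISS | VC [2]
  [2] addr=0xb blk=2 s=0: VC-HIT | VC [14]
  [3] addr=0x3a blk=14 s=0: VC-HIT | VC [2]
  [4] addr=0x3a blk=14 s=0: L1-HIT | VC [2]
  [5] addr=0x39 blk=14 s=0: L1-HIT | VC [2]
  [6] addr=0x3b blk=14 s=0: L1-HIT | VC [2]
  [7] addr=0x38 blk=14 s=0: L1-HIT | VC [2]
  [8] addr=0x1b blk=6 s=0: MISS | VC [2, 14]

MISSES = 3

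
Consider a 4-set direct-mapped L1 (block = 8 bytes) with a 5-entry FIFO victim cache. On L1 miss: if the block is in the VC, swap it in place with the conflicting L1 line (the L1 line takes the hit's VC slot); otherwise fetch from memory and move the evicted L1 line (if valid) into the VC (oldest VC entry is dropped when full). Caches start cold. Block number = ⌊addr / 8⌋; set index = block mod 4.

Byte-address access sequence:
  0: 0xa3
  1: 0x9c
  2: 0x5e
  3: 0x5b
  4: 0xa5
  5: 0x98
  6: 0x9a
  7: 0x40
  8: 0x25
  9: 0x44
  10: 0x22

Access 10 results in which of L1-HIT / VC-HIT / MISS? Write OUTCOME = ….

OUTCOME = VC-HIT

0: 0xa3 (blk 20, set 0) → MISS  vc=[]
1: 0x9c (blk 19, set 3) → MISS  vc=[]
2: 0x5e (blk 11, set 3) → MISS  vc=[19]
3: 0x5b (blk 11, set 3) → L1-HIT  vc=[19]
4: 0xa5 (blk 20, set 0) → L1-HIT  vc=[19]
5: 0x98 (blk 19, set 3) → VC-HIT  vc=[11]
6: 0x9a (blk 19, set 3) → L1-HIT  vc=[11]
7: 0x40 (blk 8, set 0) → MISS  vc=[11, 20]
8: 0x25 (blk 4, set 0) → MISS  vc=[11, 20, 8]
9: 0x44 (blk 8, set 0) → VC-HIT  vc=[11, 20, 4]
10: 0x22 (blk 4, set 0) → VC-HIT  vc=[11, 20, 8]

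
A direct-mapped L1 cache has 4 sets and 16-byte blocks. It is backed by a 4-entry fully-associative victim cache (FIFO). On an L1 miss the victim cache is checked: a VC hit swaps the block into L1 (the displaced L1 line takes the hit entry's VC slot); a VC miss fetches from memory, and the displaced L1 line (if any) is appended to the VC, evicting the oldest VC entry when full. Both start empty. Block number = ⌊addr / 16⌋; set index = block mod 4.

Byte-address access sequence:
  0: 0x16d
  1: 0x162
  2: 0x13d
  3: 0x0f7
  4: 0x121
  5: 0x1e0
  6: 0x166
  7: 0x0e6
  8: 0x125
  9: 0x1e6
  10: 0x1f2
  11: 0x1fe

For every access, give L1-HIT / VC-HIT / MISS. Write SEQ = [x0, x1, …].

SEQ = [MISS, L1-HIT, MISS, MISS, MISS, MISS, VC-HIT, MISS, VC-HIT, VC-HIT, MISS, L1-HIT]

#0 0x16d→b22/s2 MISS; vc=[]
#1 0x162→b22/s2 L1-HIT; vc=[]
#2 0x13d→b19/s3 MISS; vc=[]
#3 0xf7→b15/s3 MISS; vc=[19]
#4 0x121→b18/s2 MISS; vc=[19,22]
#5 0x1e0→b30/s2 MISS; vc=[19,22,18]
#6 0x166→b22/s2 VC-HIT; vc=[19,30,18]
#7 0xe6→b14/s2 MISS; vc=[19,30,18,22]
#8 0x125→b18/s2 VC-HIT; vc=[19,30,14,22]
#9 0x1e6→b30/s2 VC-HIT; vc=[19,18,14,22]
#10 0x1f2→b31/s3 MISS; vc=[18,14,22,15]
#11 0x1fe→b31/s3 L1-HIT; vc=[18,14,22,15]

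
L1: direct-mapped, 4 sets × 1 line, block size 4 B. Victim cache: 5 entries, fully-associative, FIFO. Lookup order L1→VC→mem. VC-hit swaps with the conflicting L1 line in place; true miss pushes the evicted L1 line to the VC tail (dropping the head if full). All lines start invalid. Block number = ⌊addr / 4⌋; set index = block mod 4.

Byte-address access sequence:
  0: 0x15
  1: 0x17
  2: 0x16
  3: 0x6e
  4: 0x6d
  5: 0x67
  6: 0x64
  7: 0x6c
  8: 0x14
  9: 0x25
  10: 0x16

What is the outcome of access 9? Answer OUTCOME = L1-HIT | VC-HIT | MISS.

#0 0x15→b5/s1 MISS; vc=[]
#1 0x17→b5/s1 L1-HIT; vc=[]
#2 0x16→b5/s1 L1-HIT; vc=[]
#3 0x6e→b27/s3 MISS; vc=[]
#4 0x6d→b27/s3 L1-HIT; vc=[]
#5 0x67→b25/s1 MISS; vc=[5]
#6 0x64→b25/s1 L1-HIT; vc=[5]
#7 0x6c→b27/s3 L1-HIT; vc=[5]
#8 0x14→b5/s1 VC-HIT; vc=[25]
#9 0x25→b9/s1 MISS; vc=[25,5]
#10 0x16→b5/s1 VC-HIT; vc=[25,9]

OUTCOME = MISS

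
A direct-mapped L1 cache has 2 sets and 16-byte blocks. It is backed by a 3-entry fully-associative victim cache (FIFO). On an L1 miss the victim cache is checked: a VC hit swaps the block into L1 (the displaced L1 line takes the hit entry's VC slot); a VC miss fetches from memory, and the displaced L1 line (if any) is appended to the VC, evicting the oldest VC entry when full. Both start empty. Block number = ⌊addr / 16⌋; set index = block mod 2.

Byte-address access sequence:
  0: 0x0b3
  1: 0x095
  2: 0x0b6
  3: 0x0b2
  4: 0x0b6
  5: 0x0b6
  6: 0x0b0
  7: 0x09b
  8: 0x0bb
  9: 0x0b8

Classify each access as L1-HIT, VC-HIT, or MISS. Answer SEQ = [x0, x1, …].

0: 0xb3 (blk 11, set 1) → MISS  vc=[]
1: 0x95 (blk 9, set 1) → MISS  vc=[11]
2: 0xb6 (blk 11, set 1) → VC-HIT  vc=[9]
3: 0xb2 (blk 11, set 1) → L1-HIT  vc=[9]
4: 0xb6 (blk 11, set 1) → L1-HIT  vc=[9]
5: 0xb6 (blk 11, set 1) → L1-HIT  vc=[9]
6: 0xb0 (blk 11, set 1) → L1-HIT  vc=[9]
7: 0x9b (blk 9, set 1) → VC-HIT  vc=[11]
8: 0xbb (blk 11, set 1) → VC-HIT  vc=[9]
9: 0xb8 (blk 11, set 1) → L1-HIT  vc=[9]

SEQ = [MISS, MISS, VC-HIT, L1-HIT, L1-HIT, L1-HIT, L1-HIT, VC-HIT, VC-HIT, L1-HIT]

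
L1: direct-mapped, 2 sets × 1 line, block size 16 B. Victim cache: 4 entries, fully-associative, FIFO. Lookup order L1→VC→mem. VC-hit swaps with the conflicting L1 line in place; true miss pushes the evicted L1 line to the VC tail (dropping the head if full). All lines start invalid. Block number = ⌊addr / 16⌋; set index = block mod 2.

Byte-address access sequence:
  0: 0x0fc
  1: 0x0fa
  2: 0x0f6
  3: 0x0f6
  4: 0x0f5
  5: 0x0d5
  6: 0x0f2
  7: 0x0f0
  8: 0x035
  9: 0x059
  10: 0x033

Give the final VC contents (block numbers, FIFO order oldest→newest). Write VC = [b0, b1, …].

#0 0xfc→b15/s1 MISS; vc=[]
#1 0xfa→b15/s1 L1-HIT; vc=[]
#2 0xf6→b15/s1 L1-HIT; vc=[]
#3 0xf6→b15/s1 L1-HIT; vc=[]
#4 0xf5→b15/s1 L1-HIT; vc=[]
#5 0xd5→b13/s1 MISS; vc=[15]
#6 0xf2→b15/s1 VC-HIT; vc=[13]
#7 0xf0→b15/s1 L1-HIT; vc=[13]
#8 0x35→b3/s1 MISS; vc=[13,15]
#9 0x59→b5/s1 MISS; vc=[13,15,3]
#10 0x33→b3/s1 VC-HIT; vc=[13,15,5]

VC = [13, 15, 5]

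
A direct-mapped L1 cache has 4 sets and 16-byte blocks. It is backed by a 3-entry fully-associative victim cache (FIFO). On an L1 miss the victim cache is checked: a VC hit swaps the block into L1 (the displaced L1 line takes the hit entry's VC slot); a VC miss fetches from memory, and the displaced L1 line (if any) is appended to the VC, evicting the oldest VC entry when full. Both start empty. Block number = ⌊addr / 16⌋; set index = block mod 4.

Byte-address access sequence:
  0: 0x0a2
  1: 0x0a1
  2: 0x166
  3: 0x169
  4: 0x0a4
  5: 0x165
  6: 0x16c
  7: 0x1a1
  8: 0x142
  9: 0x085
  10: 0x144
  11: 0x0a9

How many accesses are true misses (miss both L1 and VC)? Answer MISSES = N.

MISSES = 5

0: 0xa2 (blk 10, set 2) → MISS  vc=[]
1: 0xa1 (blk 10, set 2) → L1-HIT  vc=[]
2: 0x166 (blk 22, set 2) → MISS  vc=[10]
3: 0x169 (blk 22, set 2) → L1-HIT  vc=[10]
4: 0xa4 (blk 10, set 2) → VC-HIT  vc=[22]
5: 0x165 (blk 22, set 2) → VC-HIT  vc=[10]
6: 0x16c (blk 22, set 2) → L1-HIT  vc=[10]
7: 0x1a1 (blk 26, set 2) → MISS  vc=[10, 22]
8: 0x142 (blk 20, set 0) → MISS  vc=[10, 22]
9: 0x85 (blk 8, set 0) → MISS  vc=[10, 22, 20]
10: 0x144 (blk 20, set 0) → VC-HIT  vc=[10, 22, 8]
11: 0xa9 (blk 10, set 2) → VC-HIT  vc=[26, 22, 8]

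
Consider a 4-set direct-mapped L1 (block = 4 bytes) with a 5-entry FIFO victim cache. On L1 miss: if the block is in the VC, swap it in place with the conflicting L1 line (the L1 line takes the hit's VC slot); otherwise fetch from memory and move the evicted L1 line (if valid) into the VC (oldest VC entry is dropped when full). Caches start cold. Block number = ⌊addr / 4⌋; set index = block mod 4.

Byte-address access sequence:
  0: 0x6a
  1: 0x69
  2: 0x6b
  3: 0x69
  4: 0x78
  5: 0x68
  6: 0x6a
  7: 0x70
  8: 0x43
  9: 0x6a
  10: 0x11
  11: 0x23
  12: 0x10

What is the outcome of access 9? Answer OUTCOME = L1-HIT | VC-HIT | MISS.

OUTCOME = L1-HIT

  [0] addr=0x6a blk=26 s=2: MISS | VC []
  [1] addr=0x69 blk=26 s=2: L1-HIT | VC []
  [2] addr=0x6b blk=26 s=2: L1-HIT | VC []
  [3] addr=0x69 blk=26 s=2: L1-HIT | VC []
  [4] addr=0x78 blk=30 s=2: MISS | VC [26]
  [5] addr=0x68 blk=26 s=2: VC-HIT | VC [30]
  [6] addr=0x6a blk=26 s=2: L1-HIT | VC [30]
  [7] addr=0x70 blk=28 s=0: MISS | VC [30]
  [8] addr=0x43 blk=16 s=0: MISS | VC [30, 28]
  [9] addr=0x6a blk=26 s=2: L1-HIT | VC [30, 28]
  [10] addr=0x11 blk=4 s=0: MISS | VC [30, 28, 16]
  [11] addr=0x23 blk=8 s=0: MISS | VC [30, 28, 16, 4]
  [12] addr=0x10 blk=4 s=0: VC-HIT | VC [30, 28, 16, 8]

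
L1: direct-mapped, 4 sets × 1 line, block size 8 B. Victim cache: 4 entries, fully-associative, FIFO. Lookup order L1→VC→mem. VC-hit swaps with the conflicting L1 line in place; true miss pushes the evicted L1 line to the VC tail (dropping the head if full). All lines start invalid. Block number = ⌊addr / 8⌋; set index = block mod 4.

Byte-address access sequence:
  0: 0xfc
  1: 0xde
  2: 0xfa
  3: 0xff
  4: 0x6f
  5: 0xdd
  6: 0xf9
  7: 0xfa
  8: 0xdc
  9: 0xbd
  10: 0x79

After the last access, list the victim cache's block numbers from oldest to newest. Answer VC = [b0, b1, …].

0: 0xfc (blk 31, set 3) → MISS  vc=[]
1: 0xde (blk 27, set 3) → MISS  vc=[31]
2: 0xfa (blk 31, set 3) → VC-HIT  vc=[27]
3: 0xff (blk 31, set 3) → L1-HIT  vc=[27]
4: 0x6f (blk 13, set 1) → MISS  vc=[27]
5: 0xdd (blk 27, set 3) → VC-HIT  vc=[31]
6: 0xf9 (blk 31, set 3) → VC-HIT  vc=[27]
7: 0xfa (blk 31, set 3) → L1-HIT  vc=[27]
8: 0xdc (blk 27, set 3) → VC-HIT  vc=[31]
9: 0xbd (blk 23, set 3) → MISS  vc=[31, 27]
10: 0x79 (blk 15, set 3) → MISS  vc=[31, 27, 23]

VC = [31, 27, 23]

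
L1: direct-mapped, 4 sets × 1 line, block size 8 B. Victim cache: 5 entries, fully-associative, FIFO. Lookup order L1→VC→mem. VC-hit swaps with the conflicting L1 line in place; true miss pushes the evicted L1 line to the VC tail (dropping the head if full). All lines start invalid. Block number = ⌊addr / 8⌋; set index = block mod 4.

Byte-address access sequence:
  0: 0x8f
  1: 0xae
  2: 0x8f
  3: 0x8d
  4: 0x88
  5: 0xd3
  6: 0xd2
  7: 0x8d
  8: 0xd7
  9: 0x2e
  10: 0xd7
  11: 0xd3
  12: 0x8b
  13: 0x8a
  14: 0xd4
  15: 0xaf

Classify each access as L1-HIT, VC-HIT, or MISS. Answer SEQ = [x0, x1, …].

  [0] addr=0x8f blk=17 s=1: MISS | VC []
  [1] addr=0xae blk=21 s=1: MISS | VC [17]
  [2] addr=0x8f blk=17 s=1: VC-HIT | VC [21]
  [3] addr=0x8d blk=17 s=1: L1-HIT | VC [21]
  [4] addr=0x88 blk=17 s=1: L1-HIT | VC [21]
  [5] addr=0xd3 blk=26 s=2: MISS | VC [21]
  [6] addr=0xd2 blk=26 s=2: L1-HIT | VC [21]
  [7] addr=0x8d blk=17 s=1: L1-HIT | VC [21]
  [8] addr=0xd7 blk=26 s=2: L1-HIT | VC [21]
  [9] addr=0x2e blk=5 s=1: MISS | VC [21, 17]
  [10] addr=0xd7 blk=26 s=2: L1-HIT | VC [21, 17]
  [11] addr=0xd3 blk=26 s=2: L1-HIT | VC [21, 17]
  [12] addr=0x8b blk=17 s=1: VC-HIT | VC [21, 5]
  [13] addr=0x8a blk=17 s=1: L1-HIT | VC [21, 5]
  [14] addr=0xd4 blk=26 s=2: L1-HIT | VC [21, 5]
  [15] addr=0xaf blk=21 s=1: VC-HIT | VC [17, 5]

SEQ = [MISS, MISS, VC-HIT, L1-HIT, L1-HIT, MISS, L1-HIT, L1-HIT, L1-HIT, MISS, L1-HIT, L1-HIT, VC-HIT, L1-HIT, L1-HIT, VC-HIT]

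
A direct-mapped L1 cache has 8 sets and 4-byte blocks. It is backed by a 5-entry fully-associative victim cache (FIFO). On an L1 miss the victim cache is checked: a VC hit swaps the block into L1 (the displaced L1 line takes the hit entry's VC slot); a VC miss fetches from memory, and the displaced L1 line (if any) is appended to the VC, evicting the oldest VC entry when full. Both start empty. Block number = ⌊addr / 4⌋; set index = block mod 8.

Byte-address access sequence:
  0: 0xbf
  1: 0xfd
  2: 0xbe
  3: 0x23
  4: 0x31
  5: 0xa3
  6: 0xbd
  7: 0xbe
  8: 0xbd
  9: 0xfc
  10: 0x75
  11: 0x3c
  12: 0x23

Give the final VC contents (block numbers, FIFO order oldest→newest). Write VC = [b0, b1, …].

  [0] addr=0xbf blk=47 s=7: MISS | VC []
  [1] addr=0xfd blk=63 s=7: MISS | VC [47]
  [2] addr=0xbe blk=47 s=7: VC-HIT | VC [63]
  [3] addr=0x23 blk=8 s=0: MISS | VC [63]
  [4] addr=0x31 blk=12 s=4: MISS | VC [63]
  [5] addr=0xa3 blk=40 s=0: MISS | VC [63, 8]
  [6] addr=0xbd blk=47 s=7: L1-HIT | VC [63, 8]
  [7] addr=0xbe blk=47 s=7: L1-HIT | VC [63, 8]
  [8] addr=0xbd blk=47 s=7: L1-HIT | VC [63, 8]
  [9] addr=0xfc blk=63 s=7: VC-HIT | VC [47, 8]
  [10] addr=0x75 blk=29 s=5: MISS | VC [47, 8]
  [11] addr=0x3c blk=15 s=7: MISS | VC [47, 8, 63]
  [12] addr=0x23 blk=8 s=0: VC-HIT | VC [47, 40, 63]

VC = [47, 40, 63]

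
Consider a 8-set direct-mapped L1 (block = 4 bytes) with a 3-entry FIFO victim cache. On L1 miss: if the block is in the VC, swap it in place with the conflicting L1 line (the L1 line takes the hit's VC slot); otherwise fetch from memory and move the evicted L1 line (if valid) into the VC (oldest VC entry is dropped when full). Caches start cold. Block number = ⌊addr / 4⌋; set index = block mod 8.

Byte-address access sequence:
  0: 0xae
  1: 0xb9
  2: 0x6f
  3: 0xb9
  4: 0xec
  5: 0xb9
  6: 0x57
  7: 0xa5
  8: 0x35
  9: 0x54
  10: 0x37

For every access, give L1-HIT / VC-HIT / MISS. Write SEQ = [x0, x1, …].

  [0] addr=0xae blk=43 s=3: MISS | VC []
  [1] addr=0xb9 blk=46 s=6: MISS | VC []
  [2] addr=0x6f blk=27 s=3: MISS | VC [43]
  [3] addr=0xb9 blk=46 s=6: L1-HIT | VC [43]
  [4] addr=0xec blk=59 s=3: MISS | VC [43, 27]
  [5] addr=0xb9 blk=46 s=6: L1-HIT | VC [43, 27]
  [6] addr=0x57 blk=21 s=5: MISS | VC [43, 27]
  [7] addr=0xa5 blk=41 s=1: MISS | VC [43, 27]
  [8] addr=0x35 blk=13 s=5: MISS | VC [43, 27, 21]
  [9] addr=0x54 blk=21 s=5: VC-HIT | VC [43, 27, 13]
  [10] addr=0x37 blk=13 s=5: VC-HIT | VC [43, 27, 21]

SEQ = [MISS, MISS, MISS, L1-HIT, MISS, L1-HIT, MISS, MISS, MISS, VC-HIT, VC-HIT]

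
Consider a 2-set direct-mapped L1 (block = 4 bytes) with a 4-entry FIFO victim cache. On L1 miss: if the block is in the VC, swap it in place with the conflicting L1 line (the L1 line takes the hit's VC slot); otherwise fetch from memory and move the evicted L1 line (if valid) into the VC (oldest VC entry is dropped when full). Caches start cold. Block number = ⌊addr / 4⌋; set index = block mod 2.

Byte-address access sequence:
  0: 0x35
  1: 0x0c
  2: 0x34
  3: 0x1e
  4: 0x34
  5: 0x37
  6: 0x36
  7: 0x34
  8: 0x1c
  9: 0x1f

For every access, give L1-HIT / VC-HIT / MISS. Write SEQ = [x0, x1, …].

SEQ = [MISS, MISS, VC-HIT, MISS, VC-HIT, L1-HIT, L1-HIT, L1-HIT, VC-HIT, L1-HIT]

  [0] addr=0x35 blk=13 s=1: MISS | VC []
  [1] addr=0xc blk=3 s=1: MISS | VC [13]
  [2] addr=0x34 blk=13 s=1: VC-HIT | VC [3]
  [3] addr=0x1e blk=7 s=1: MISS | VC [3, 13]
  [4] addr=0x34 blk=13 s=1: VC-HIT | VC [3, 7]
  [5] addr=0x37 blk=13 s=1: L1-HIT | VC [3, 7]
  [6] addr=0x36 blk=13 s=1: L1-HIT | VC [3, 7]
  [7] addr=0x34 blk=13 s=1: L1-HIT | VC [3, 7]
  [8] addr=0x1c blk=7 s=1: VC-HIT | VC [3, 13]
  [9] addr=0x1f blk=7 s=1: L1-HIT | VC [3, 13]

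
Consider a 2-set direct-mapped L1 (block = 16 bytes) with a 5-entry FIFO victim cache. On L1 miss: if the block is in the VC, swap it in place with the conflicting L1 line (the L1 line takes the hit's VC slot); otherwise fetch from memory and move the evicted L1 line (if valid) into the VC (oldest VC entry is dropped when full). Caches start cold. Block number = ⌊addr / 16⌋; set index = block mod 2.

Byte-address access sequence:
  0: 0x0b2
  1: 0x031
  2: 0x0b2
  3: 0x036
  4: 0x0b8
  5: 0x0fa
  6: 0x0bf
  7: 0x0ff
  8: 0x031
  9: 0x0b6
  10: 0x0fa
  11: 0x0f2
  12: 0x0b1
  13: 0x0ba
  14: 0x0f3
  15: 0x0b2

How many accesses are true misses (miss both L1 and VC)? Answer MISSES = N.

#0 0xb2→b11/s1 MISS; vc=[]
#1 0x31→b3/s1 MISS; vc=[11]
#2 0xb2→b11/s1 VC-HIT; vc=[3]
#3 0x36→b3/s1 VC-HIT; vc=[11]
#4 0xb8→b11/s1 VC-HIT; vc=[3]
#5 0xfa→b15/s1 MISS; vc=[3,11]
#6 0xbf→b11/s1 VC-HIT; vc=[3,15]
#7 0xff→b15/s1 VC-HIT; vc=[3,11]
#8 0x31→b3/s1 VC-HIT; vc=[15,11]
#9 0xb6→b11/s1 VC-HIT; vc=[15,3]
#10 0xfa→b15/s1 VC-HIT; vc=[11,3]
#11 0xf2→b15/s1 L1-HIT; vc=[11,3]
#12 0xb1→b11/s1 VC-HIT; vc=[15,3]
#13 0xba→b11/s1 L1-HIT; vc=[15,3]
#14 0xf3→b15/s1 VC-HIT; vc=[11,3]
#15 0xb2→b11/s1 VC-HIT; vc=[15,3]

MISSES = 3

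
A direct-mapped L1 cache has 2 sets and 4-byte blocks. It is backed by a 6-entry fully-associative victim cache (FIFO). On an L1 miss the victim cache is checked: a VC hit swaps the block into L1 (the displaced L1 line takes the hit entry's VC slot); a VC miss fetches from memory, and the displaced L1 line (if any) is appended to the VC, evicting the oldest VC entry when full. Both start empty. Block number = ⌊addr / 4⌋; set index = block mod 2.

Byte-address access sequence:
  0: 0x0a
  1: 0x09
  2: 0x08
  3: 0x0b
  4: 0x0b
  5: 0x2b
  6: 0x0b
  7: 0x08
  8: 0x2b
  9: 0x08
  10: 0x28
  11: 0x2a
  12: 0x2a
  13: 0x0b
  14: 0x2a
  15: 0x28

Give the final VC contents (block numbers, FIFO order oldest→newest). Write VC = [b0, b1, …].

  [0] addr=0xa blk=2 s=0: MISS | VC []
  [1] addr=0x9 blk=2 s=0: L1-HIT | VC []
  [2] addr=0x8 blk=2 s=0: L1-HIT | VC []
  [3] addr=0xb blk=2 s=0: L1-HIT | VC []
  [4] addr=0xb blk=2 s=0: L1-HIT | VC []
  [5] addr=0x2b blk=10 s=0: MISS | VC [2]
  [6] addr=0xb blk=2 s=0: VC-HIT | VC [10]
  [7] addr=0x8 blk=2 s=0: L1-HIT | VC [10]
  [8] addr=0x2b blk=10 s=0: VC-HIT | VC [2]
  [9] addr=0x8 blk=2 s=0: VC-HIT | VC [10]
  [10] addr=0x28 blk=10 s=0: VC-HIT | VC [2]
  [11] addr=0x2a blk=10 s=0: L1-HIT | VC [2]
  [12] addr=0x2a blk=10 s=0: L1-HIT | VC [2]
  [13] addr=0xb blk=2 s=0: VC-HIT | VC [10]
  [14] addr=0x2a blk=10 s=0: VC-HIT | VC [2]
  [15] addr=0x28 blk=10 s=0: L1-HIT | VC [2]

VC = [2]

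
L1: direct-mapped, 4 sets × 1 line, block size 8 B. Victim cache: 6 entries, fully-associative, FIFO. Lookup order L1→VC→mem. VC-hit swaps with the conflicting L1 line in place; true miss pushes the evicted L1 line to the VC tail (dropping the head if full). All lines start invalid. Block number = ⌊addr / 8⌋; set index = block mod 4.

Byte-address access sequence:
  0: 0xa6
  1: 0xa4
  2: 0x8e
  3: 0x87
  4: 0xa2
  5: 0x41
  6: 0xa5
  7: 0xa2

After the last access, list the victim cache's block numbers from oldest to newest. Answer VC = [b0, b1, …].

VC = [16, 8]

0: 0xa6 (blk 20, set 0) → MISS  vc=[]
1: 0xa4 (blk 20, set 0) → L1-HIT  vc=[]
2: 0x8e (blk 17, set 1) → MISS  vc=[]
3: 0x87 (blk 16, set 0) → MISS  vc=[20]
4: 0xa2 (blk 20, set 0) → VC-HIT  vc=[16]
5: 0x41 (blk 8, set 0) → MISS  vc=[16, 20]
6: 0xa5 (blk 20, set 0) → VC-HIT  vc=[16, 8]
7: 0xa2 (blk 20, set 0) → L1-HIT  vc=[16, 8]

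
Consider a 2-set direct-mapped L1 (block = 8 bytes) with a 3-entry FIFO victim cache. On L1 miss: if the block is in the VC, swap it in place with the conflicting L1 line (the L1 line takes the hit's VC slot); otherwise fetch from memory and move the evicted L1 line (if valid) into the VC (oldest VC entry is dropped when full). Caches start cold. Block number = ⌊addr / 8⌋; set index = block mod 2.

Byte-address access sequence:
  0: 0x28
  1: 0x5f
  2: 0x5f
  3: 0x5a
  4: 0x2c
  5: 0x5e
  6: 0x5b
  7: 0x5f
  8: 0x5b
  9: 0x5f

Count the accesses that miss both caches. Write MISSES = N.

#0 0x28→b5/s1 MISS; vc=[]
#1 0x5f→b11/s1 MISS; vc=[5]
#2 0x5f→b11/s1 L1-HIT; vc=[5]
#3 0x5a→b11/s1 L1-HIT; vc=[5]
#4 0x2c→b5/s1 VC-HIT; vc=[11]
#5 0x5e→b11/s1 VC-HIT; vc=[5]
#6 0x5b→b11/s1 L1-HIT; vc=[5]
#7 0x5f→b11/s1 L1-HIT; vc=[5]
#8 0x5b→b11/s1 L1-HIT; vc=[5]
#9 0x5f→b11/s1 L1-HIT; vc=[5]

MISSES = 2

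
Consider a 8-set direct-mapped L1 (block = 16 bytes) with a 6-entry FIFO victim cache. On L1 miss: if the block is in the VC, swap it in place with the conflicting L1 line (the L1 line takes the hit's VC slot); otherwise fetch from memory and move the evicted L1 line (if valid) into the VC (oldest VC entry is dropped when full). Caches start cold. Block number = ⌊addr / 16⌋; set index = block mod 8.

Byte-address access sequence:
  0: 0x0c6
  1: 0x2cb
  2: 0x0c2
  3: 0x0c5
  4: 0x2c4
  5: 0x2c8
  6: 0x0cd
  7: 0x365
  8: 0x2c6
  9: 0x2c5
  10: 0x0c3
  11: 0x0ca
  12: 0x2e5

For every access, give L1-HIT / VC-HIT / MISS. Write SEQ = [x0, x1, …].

#0 0xc6→b12/s4 MISS; vc=[]
#1 0x2cb→b44/s4 MISS; vc=[12]
#2 0xc2→b12/s4 VC-HIT; vc=[44]
#3 0xc5→b12/s4 L1-HIT; vc=[44]
#4 0x2c4→b44/s4 VC-HIT; vc=[12]
#5 0x2c8→b44/s4 L1-HIT; vc=[12]
#6 0xcd→b12/s4 VC-HIT; vc=[44]
#7 0x365→b54/s6 MISS; vc=[44]
#8 0x2c6→b44/s4 VC-HIT; vc=[12]
#9 0x2c5→b44/s4 L1-HIT; vc=[12]
#10 0xc3→b12/s4 VC-HIT; vc=[44]
#11 0xca→b12/s4 L1-HIT; vc=[44]
#12 0x2e5→b46/s6 MISS; vc=[44,54]

SEQ = [MISS, MISS, VC-HIT, L1-HIT, VC-HIT, L1-HIT, VC-HIT, MISS, VC-HIT, L1-HIT, VC-HIT, L1-HIT, MISS]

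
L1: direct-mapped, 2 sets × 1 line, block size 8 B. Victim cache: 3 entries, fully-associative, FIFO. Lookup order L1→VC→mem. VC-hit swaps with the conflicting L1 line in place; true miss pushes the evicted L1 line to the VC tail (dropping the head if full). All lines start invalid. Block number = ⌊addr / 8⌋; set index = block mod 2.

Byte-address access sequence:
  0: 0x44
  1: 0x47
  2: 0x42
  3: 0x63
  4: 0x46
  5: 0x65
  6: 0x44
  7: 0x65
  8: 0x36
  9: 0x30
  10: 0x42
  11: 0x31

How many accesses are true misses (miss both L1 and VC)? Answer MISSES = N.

MISSES = 3

0: 0x44 (blk 8, set 0) → MISS  vc=[]
1: 0x47 (blk 8, set 0) → L1-HIT  vc=[]
2: 0x42 (blk 8, set 0) → L1-HIT  vc=[]
3: 0x63 (blk 12, set 0) → MISS  vc=[8]
4: 0x46 (blk 8, set 0) → VC-HIT  vc=[12]
5: 0x65 (blk 12, set 0) → VC-HIT  vc=[8]
6: 0x44 (blk 8, set 0) → VC-HIT  vc=[12]
7: 0x65 (blk 12, set 0) → VC-HIT  vc=[8]
8: 0x36 (blk 6, set 0) → MISS  vc=[8, 12]
9: 0x30 (blk 6, set 0) → L1-HIT  vc=[8, 12]
10: 0x42 (blk 8, set 0) → VC-HIT  vc=[6, 12]
11: 0x31 (blk 6, set 0) → VC-HIT  vc=[8, 12]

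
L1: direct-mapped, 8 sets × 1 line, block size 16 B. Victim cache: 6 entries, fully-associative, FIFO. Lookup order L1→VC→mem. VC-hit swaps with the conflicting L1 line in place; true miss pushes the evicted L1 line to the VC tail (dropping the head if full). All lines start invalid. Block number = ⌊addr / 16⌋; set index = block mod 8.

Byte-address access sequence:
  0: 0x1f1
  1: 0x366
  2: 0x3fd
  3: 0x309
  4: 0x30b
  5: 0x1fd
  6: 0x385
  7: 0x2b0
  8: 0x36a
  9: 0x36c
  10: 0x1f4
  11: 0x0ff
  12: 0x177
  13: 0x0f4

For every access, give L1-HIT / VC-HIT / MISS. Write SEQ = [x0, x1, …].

SEQ = [MISS, MISS, MISS, MISS, L1-HIT, VC-HIT, MISS, MISS, L1-HIT, L1-HIT, L1-HIT, MISS, MISS, VC-HIT]

0: 0x1f1 (blk 31, set 7) → MISS  vc=[]
1: 0x366 (blk 54, set 6) → MISS  vc=[]
2: 0x3fd (blk 63, set 7) → MISS  vc=[31]
3: 0x309 (blk 48, set 0) → MISS  vc=[31]
4: 0x30b (blk 48, set 0) → L1-HIT  vc=[31]
5: 0x1fd (blk 31, set 7) → VC-HIT  vc=[63]
6: 0x385 (blk 56, set 0) → MISS  vc=[63, 48]
7: 0x2b0 (blk 43, set 3) → MISS  vc=[63, 48]
8: 0x36a (blk 54, set 6) → L1-HIT  vc=[63, 48]
9: 0x36c (blk 54, set 6) → L1-HIT  vc=[63, 48]
10: 0x1f4 (blk 31, set 7) → L1-HIT  vc=[63, 48]
11: 0xff (blk 15, set 7) → MISS  vc=[63, 48, 31]
12: 0x177 (blk 23, set 7) → MISS  vc=[63, 48, 31, 15]
13: 0xf4 (blk 15, set 7) → VC-HIT  vc=[63, 48, 31, 23]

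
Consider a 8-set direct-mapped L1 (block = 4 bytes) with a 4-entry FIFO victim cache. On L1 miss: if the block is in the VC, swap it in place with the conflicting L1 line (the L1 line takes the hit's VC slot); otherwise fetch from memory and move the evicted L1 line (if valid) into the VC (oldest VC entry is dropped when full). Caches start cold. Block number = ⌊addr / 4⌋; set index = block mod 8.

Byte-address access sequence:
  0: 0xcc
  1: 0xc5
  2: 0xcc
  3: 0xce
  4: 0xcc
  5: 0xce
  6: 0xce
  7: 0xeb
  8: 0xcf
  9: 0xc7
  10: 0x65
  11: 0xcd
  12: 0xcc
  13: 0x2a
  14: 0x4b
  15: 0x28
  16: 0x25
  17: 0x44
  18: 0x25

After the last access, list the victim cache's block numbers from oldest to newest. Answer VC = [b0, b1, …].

VC = [58, 18, 25, 17]

0: 0xcc (blk 51, set 3) → MISS  vc=[]
1: 0xc5 (blk 49, set 1) → MISS  vc=[]
2: 0xcc (blk 51, set 3) → L1-HIT  vc=[]
3: 0xce (blk 51, set 3) → L1-HIT  vc=[]
4: 0xcc (blk 51, set 3) → L1-HIT  vc=[]
5: 0xce (blk 51, set 3) → L1-HIT  vc=[]
6: 0xce (blk 51, set 3) → L1-HIT  vc=[]
7: 0xeb (blk 58, set 2) → MISS  vc=[]
8: 0xcf (blk 51, set 3) → L1-HIT  vc=[]
9: 0xc7 (blk 49, set 1) → L1-HIT  vc=[]
10: 0x65 (blk 25, set 1) → MISS  vc=[49]
11: 0xcd (blk 51, set 3) → L1-HIT  vc=[49]
12: 0xcc (blk 51, set 3) → L1-HIT  vc=[49]
13: 0x2a (blk 10, set 2) → MISS  vc=[49, 58]
14: 0x4b (blk 18, set 2) → MISS  vc=[49, 58, 10]
15: 0x28 (blk 10, set 2) → VC-HIT  vc=[49, 58, 18]
16: 0x25 (blk 9, set 1) → MISS  vc=[49, 58, 18, 25]
17: 0x44 (blk 17, set 1) → MISS  vc=[58, 18, 25, 9]
18: 0x25 (blk 9, set 1) → VC-HIT  vc=[58, 18, 25, 17]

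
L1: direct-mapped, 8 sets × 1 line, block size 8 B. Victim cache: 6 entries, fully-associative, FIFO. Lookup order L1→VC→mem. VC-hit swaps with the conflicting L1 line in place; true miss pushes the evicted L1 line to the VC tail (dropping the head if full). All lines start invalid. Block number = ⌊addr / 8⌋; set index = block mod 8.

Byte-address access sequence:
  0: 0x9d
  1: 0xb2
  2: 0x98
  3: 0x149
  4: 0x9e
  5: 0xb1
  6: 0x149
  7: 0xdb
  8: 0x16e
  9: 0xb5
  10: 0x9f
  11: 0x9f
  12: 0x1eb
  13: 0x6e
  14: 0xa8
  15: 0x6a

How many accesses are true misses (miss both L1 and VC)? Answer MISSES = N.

#0 0x9d→b19/s3 MISS; vc=[]
#1 0xb2→b22/s6 MISS; vc=[]
#2 0x98→b19/s3 L1-HIT; vc=[]
#3 0x149→b41/s1 MISS; vc=[]
#4 0x9e→b19/s3 L1-HIT; vc=[]
#5 0xb1→b22/s6 L1-HIT; vc=[]
#6 0x149→b41/s1 L1-HIT; vc=[]
#7 0xdb→b27/s3 MISS; vc=[19]
#8 0x16e→b45/s5 MISS; vc=[19]
#9 0xb5→b22/s6 L1-HIT; vc=[19]
#10 0x9f→b19/s3 VC-HIT; vc=[27]
#11 0x9f→b19/s3 L1-HIT; vc=[27]
#12 0x1eb→b61/s5 MISS; vc=[27,45]
#13 0x6e→b13/s5 MISS; vc=[27,45,61]
#14 0xa8→b21/s5 MISS; vc=[27,45,61,13]
#15 0x6a→b13/s5 VC-HIT; vc=[27,45,61,21]

MISSES = 8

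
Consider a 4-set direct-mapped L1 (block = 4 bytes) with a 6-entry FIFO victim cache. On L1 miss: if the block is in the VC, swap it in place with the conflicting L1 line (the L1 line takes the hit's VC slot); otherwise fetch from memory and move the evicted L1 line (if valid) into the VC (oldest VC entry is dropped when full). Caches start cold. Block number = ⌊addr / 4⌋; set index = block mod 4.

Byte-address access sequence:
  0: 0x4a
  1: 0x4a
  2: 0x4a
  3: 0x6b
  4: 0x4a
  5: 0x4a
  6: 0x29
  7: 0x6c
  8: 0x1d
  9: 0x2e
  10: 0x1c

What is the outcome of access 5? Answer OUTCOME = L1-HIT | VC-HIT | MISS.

OUTCOME = L1-HIT

0: 0x4a (blk 18, set 2) → MISS  vc=[]
1: 0x4a (blk 18, set 2) → L1-HIT  vc=[]
2: 0x4a (blk 18, set 2) → L1-HIT  vc=[]
3: 0x6b (blk 26, set 2) → MISS  vc=[18]
4: 0x4a (blk 18, set 2) → VC-HIT  vc=[26]
5: 0x4a (blk 18, set 2) → L1-HIT  vc=[26]
6: 0x29 (blk 10, set 2) → MISS  vc=[26, 18]
7: 0x6c (blk 27, set 3) → MISS  vc=[26, 18]
8: 0x1d (blk 7, set 3) → MISS  vc=[26, 18, 27]
9: 0x2e (blk 11, set 3) → MISS  vc=[26, 18, 27, 7]
10: 0x1c (blk 7, set 3) → VC-HIT  vc=[26, 18, 27, 11]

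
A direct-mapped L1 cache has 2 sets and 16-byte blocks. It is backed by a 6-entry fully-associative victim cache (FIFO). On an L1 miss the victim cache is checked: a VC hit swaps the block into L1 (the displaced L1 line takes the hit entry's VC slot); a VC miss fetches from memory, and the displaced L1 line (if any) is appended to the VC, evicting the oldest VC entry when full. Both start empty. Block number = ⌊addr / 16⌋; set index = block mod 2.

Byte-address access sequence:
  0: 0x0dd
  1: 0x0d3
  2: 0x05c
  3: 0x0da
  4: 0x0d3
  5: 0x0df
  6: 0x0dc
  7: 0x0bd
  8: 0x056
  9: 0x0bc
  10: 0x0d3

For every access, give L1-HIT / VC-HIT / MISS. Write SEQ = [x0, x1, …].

SEQ = [MISS, L1-HIT, MISS, VC-HIT, L1-HIT, L1-HIT, L1-HIT, MISS, VC-HIT, VC-HIT, VC-HIT]

0: 0xdd (blk 13, set 1) → MISS  vc=[]
1: 0xd3 (blk 13, set 1) → L1-HIT  vc=[]
2: 0x5c (blk 5, set 1) → MISS  vc=[13]
3: 0xda (blk 13, set 1) → VC-HIT  vc=[5]
4: 0xd3 (blk 13, set 1) → L1-HIT  vc=[5]
5: 0xdf (blk 13, set 1) → L1-HIT  vc=[5]
6: 0xdc (blk 13, set 1) → L1-HIT  vc=[5]
7: 0xbd (blk 11, set 1) → MISS  vc=[5, 13]
8: 0x56 (blk 5, set 1) → VC-HIT  vc=[11, 13]
9: 0xbc (blk 11, set 1) → VC-HIT  vc=[5, 13]
10: 0xd3 (blk 13, set 1) → VC-HIT  vc=[5, 11]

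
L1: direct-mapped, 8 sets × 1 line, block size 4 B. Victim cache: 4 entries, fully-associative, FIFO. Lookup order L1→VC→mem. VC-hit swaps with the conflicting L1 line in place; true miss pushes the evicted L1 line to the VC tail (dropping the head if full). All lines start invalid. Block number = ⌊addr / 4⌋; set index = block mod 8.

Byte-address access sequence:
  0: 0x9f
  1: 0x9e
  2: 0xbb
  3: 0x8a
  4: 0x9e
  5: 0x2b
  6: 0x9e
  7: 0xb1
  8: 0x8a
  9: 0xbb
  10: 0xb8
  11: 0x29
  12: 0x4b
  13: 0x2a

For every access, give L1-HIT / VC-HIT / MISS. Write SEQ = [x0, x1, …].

  [0] addr=0x9f blk=39 s=7: MISS | VC []
  [1] addr=0x9e blk=39 s=7: L1-HIT | VC []
  [2] addr=0xbb blk=46 s=6: MISS | VC []
  [3] addr=0x8a blk=34 s=2: MISS | VC []
  [4] addr=0x9e blk=39 s=7: L1-HIT | VC []
  [5] addr=0x2b blk=10 s=2: MISS | VC [34]
  [6] addr=0x9e blk=39 s=7: L1-HIT | VC [34]
  [7] addr=0xb1 blk=44 s=4: MISS | VC [34]
  [8] addr=0x8a blk=34 s=2: VC-HIT | VC [10]
  [9] addr=0xbb blk=46 s=6: L1-HIT | VC [10]
  [10] addr=0xb8 blk=46 s=6: L1-HIT | VC [10]
  [11] addr=0x29 blk=10 s=2: VC-HIT | VC [34]
  [12] addr=0x4b blk=18 s=2: MISS | VC [34, 10]
  [13] addr=0x2a blk=10 s=2: VC-HIT | VC [34, 18]

SEQ = [MISS, L1-HIT, MISS, MISS, L1-HIT, MISS, L1-HIT, MISS, VC-HIT, L1-HIT, L1-HIT, VC-HIT, MISS, VC-HIT]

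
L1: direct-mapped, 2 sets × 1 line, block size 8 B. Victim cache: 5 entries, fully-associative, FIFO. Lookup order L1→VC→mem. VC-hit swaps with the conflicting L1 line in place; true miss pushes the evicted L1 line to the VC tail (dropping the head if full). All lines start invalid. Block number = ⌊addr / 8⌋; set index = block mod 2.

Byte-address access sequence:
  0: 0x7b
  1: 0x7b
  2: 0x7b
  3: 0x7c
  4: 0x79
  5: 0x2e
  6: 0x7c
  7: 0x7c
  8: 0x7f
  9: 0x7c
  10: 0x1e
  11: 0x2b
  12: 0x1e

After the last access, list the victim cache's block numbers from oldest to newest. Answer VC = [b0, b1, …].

0: 0x7b (blk 15, set 1) → MISS  vc=[]
1: 0x7b (blk 15, set 1) → L1-HIT  vc=[]
2: 0x7b (blk 15, set 1) → L1-HIT  vc=[]
3: 0x7c (blk 15, set 1) → L1-HIT  vc=[]
4: 0x79 (blk 15, set 1) → L1-HIT  vc=[]
5: 0x2e (blk 5, set 1) → MISS  vc=[15]
6: 0x7c (blk 15, set 1) → VC-HIT  vc=[5]
7: 0x7c (blk 15, set 1) → L1-HIT  vc=[5]
8: 0x7f (blk 15, set 1) → L1-HIT  vc=[5]
9: 0x7c (blk 15, set 1) → L1-HIT  vc=[5]
10: 0x1e (blk 3, set 1) → MISS  vc=[5, 15]
11: 0x2b (blk 5, set 1) → VC-HIT  vc=[3, 15]
12: 0x1e (blk 3, set 1) → VC-HIT  vc=[5, 15]

VC = [5, 15]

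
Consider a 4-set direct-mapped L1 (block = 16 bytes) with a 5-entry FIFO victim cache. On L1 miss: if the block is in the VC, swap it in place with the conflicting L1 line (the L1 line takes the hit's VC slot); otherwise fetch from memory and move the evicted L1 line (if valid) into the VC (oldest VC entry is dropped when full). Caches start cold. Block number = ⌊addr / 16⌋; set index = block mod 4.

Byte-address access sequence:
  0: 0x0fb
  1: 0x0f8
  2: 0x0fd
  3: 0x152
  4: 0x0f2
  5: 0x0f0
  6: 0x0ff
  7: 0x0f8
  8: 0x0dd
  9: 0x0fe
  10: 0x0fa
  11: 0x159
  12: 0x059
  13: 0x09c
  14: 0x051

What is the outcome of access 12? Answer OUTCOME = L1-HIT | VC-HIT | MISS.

  [0] addr=0xfb blk=15 s=3: MISS | VC []
  [1] addr=0xf8 blk=15 s=3: L1-HIT | VC []
  [2] addr=0xfd blk=15 s=3: L1-HIT | VC []
  [3] addr=0x152 blk=21 s=1: MISS | VC []
  [4] addr=0xf2 blk=15 s=3: L1-HIT | VC []
  [5] addr=0xf0 blk=15 s=3: L1-HIT | VC []
  [6] addr=0xff blk=15 s=3: L1-HIT | VC []
  [7] addr=0xf8 blk=15 s=3: L1-HIT | VC []
  [8] addr=0xdd blk=13 s=1: MISS | VC [21]
  [9] addr=0xfe blk=15 s=3: L1-HIT | VC [21]
  [10] addr=0xfa blk=15 s=3: L1-HIT | VC [21]
  [11] addr=0x159 blk=21 s=1: VC-HIT | VC [13]
  [12] addr=0x59 blk=5 s=1: MISS | VC [13, 21]
  [13] addr=0x9c blk=9 s=1: MISS | VC [13, 21, 5]
  [14] addr=0x51 blk=5 s=1: VC-HIT | VC [13, 21, 9]

OUTCOME = MISS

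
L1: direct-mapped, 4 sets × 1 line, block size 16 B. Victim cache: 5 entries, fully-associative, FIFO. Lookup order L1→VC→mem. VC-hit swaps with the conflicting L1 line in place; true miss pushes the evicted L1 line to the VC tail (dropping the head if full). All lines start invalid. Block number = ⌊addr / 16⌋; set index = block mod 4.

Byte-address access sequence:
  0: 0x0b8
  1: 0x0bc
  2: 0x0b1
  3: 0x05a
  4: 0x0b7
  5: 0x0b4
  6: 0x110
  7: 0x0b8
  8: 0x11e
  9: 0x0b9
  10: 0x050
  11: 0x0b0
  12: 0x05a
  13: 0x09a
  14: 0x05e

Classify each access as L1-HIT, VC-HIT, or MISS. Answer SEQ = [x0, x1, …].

SEQ = [MISS, L1-HIT, L1-HIT, MISS, L1-HIT, L1-HIT, MISS, L1-HIT, L1-HIT, L1-HIT, VC-HIT, L1-HIT, L1-HIT, MISS, VC-HIT]

  [0] addr=0xb8 blk=11 s=3: MISS | VC []
  [1] addr=0xbc blk=11 s=3: L1-HIT | VC []
  [2] addr=0xb1 blk=11 s=3: L1-HIT | VC []
  [3] addr=0x5a blk=5 s=1: MISS | VC []
  [4] addr=0xb7 blk=11 s=3: L1-HIT | VC []
  [5] addr=0xb4 blk=11 s=3: L1-HIT | VC []
  [6] addr=0x110 blk=17 s=1: MISS | VC [5]
  [7] addr=0xb8 blk=11 s=3: L1-HIT | VC [5]
  [8] addr=0x11e blk=17 s=1: L1-HIT | VC [5]
  [9] addr=0xb9 blk=11 s=3: L1-HIT | VC [5]
  [10] addr=0x50 blk=5 s=1: VC-HIT | VC [17]
  [11] addr=0xb0 blk=11 s=3: L1-HIT | VC [17]
  [12] addr=0x5a blk=5 s=1: L1-HIT | VC [17]
  [13] addr=0x9a blk=9 s=1: MISS | VC [17, 5]
  [14] addr=0x5e blk=5 s=1: VC-HIT | VC [17, 9]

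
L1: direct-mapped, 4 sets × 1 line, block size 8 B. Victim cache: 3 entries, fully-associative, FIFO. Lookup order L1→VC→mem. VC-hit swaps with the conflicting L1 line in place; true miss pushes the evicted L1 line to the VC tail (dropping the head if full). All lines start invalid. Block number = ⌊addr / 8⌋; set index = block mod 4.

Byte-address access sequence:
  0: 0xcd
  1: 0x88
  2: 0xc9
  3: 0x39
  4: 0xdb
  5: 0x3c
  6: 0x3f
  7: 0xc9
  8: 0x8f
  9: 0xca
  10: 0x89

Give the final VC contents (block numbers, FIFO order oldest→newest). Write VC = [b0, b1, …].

0: 0xcd (blk 25, set 1) → MISS  vc=[]
1: 0x88 (blk 17, set 1) → MISS  vc=[25]
2: 0xc9 (blk 25, set 1) → VC-HIT  vc=[17]
3: 0x39 (blk 7, set 3) → MISS  vc=[17]
4: 0xdb (blk 27, set 3) → MISS  vc=[17, 7]
5: 0x3c (blk 7, set 3) → VC-HIT  vc=[17, 27]
6: 0x3f (blk 7, set 3) → L1-HIT  vc=[17, 27]
7: 0xc9 (blk 25, set 1) → L1-HIT  vc=[17, 27]
8: 0x8f (blk 17, set 1) → VC-HIT  vc=[25, 27]
9: 0xca (blk 25, set 1) → VC-HIT  vc=[17, 27]
10: 0x89 (blk 17, set 1) → VC-HIT  vc=[25, 27]

VC = [25, 27]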